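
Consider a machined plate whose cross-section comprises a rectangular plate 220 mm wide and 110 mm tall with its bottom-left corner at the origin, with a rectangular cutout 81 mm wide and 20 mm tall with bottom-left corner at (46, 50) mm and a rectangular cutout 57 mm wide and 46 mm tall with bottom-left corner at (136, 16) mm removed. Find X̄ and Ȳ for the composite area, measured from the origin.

Part | A | x̄ᵢ | ȳᵢ | A·x̄ᵢ | A·ȳᵢ
plate | 24200.00 | 110.00 | 55.00 | 2662000.00 | 1331000.00
hole 1 | -1620.00 | 86.50 | 60.00 | -140130.00 | -97200.00
hole 2 | -2622.00 | 164.50 | 39.00 | -431319.00 | -102258.00
Σ | 19958.00 |  |  | 2090551.00 | 1131542.00
X̄ = 2090551.00 / 19958.00 = 104.75 mm
Ȳ = 1131542.00 / 19958.00 = 56.70 mm

X̄ = 104.75 mm, Ȳ = 56.70 mm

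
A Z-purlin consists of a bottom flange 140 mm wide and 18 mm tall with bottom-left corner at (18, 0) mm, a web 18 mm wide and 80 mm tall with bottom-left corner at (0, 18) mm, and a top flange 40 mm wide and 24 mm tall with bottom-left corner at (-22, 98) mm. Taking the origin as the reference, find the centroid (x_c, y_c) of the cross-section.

Part | A | x̄ᵢ | ȳᵢ | A·x̄ᵢ | A·ȳᵢ
bottom flange | 2520.00 | 88.00 | 9.00 | 221760.00 | 22680.00
web | 1440.00 | 9.00 | 58.00 | 12960.00 | 83520.00
top flange | 960.00 | -2.00 | 110.00 | -1920.00 | 105600.00
Σ | 4920.00 |  |  | 232800.00 | 211800.00
x_c = 232800.00 / 4920.00 = 47.32 mm
y_c = 211800.00 / 4920.00 = 43.05 mm

x_c = 47.32 mm, y_c = 43.05 mm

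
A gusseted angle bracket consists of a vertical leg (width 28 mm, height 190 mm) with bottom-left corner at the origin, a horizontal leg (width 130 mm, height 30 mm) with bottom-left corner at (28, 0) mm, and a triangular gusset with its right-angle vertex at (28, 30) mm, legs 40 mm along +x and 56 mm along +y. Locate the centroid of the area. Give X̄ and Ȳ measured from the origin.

X̄ = 46.76 mm, Ȳ = 59.81 mm

Part | A | x̄ᵢ | ȳᵢ | A·x̄ᵢ | A·ȳᵢ
vertical leg | 5320.00 | 14.00 | 95.00 | 74480.00 | 505400.00
horizontal leg | 3900.00 | 93.00 | 15.00 | 362700.00 | 58500.00
gusset | 1120.00 | 41.33 | 48.67 | 46293.33 | 54506.67
Σ | 10340.00 |  |  | 483473.33 | 618406.67
X̄ = 483473.33 / 10340.00 = 46.76 mm
Ȳ = 618406.67 / 10340.00 = 59.81 mm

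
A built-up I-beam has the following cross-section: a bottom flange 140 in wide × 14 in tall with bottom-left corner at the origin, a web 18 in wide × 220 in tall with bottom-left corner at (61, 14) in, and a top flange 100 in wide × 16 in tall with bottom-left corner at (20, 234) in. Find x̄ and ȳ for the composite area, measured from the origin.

x̄ = 70.00 in, ȳ = 118.61 in

Part | A | x̄ᵢ | ȳᵢ | A·x̄ᵢ | A·ȳᵢ
bottom flange | 1960.00 | 70.00 | 7.00 | 137200.00 | 13720.00
web | 3960.00 | 70.00 | 124.00 | 277200.00 | 491040.00
top flange | 1600.00 | 70.00 | 242.00 | 112000.00 | 387200.00
Σ | 7520.00 |  |  | 526400.00 | 891960.00
x̄ = 526400.00 / 7520.00 = 70.00 in
ȳ = 891960.00 / 7520.00 = 118.61 in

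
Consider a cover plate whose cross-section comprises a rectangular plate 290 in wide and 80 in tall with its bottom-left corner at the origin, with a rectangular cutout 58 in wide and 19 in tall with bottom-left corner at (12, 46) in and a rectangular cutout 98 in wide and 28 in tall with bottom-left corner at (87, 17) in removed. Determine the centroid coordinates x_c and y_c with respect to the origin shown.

Part | A | x̄ᵢ | ȳᵢ | A·x̄ᵢ | A·ȳᵢ
plate | 23200.00 | 145.00 | 40.00 | 3364000.00 | 928000.00
hole 1 | -1102.00 | 41.00 | 55.50 | -45182.00 | -61161.00
hole 2 | -2744.00 | 136.00 | 31.00 | -373184.00 | -85064.00
Σ | 19354.00 |  |  | 2945634.00 | 781775.00
x_c = 2945634.00 / 19354.00 = 152.20 in
y_c = 781775.00 / 19354.00 = 40.39 in

x_c = 152.20 in, y_c = 40.39 in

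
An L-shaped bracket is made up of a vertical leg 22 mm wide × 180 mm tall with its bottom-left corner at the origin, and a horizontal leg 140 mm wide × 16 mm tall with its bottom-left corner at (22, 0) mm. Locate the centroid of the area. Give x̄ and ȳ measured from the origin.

Part | A | x̄ᵢ | ȳᵢ | A·x̄ᵢ | A·ȳᵢ
vertical leg | 3960.00 | 11.00 | 90.00 | 43560.00 | 356400.00
horizontal leg | 2240.00 | 92.00 | 8.00 | 206080.00 | 17920.00
Σ | 6200.00 |  |  | 249640.00 | 374320.00
x̄ = 249640.00 / 6200.00 = 40.26 mm
ȳ = 374320.00 / 6200.00 = 60.37 mm

x̄ = 40.26 mm, ȳ = 60.37 mm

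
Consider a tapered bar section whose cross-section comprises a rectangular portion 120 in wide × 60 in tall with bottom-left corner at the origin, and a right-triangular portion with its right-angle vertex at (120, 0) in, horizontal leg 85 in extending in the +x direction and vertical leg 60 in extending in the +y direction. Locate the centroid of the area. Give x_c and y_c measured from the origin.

Part | A | x̄ᵢ | ȳᵢ | A·x̄ᵢ | A·ȳᵢ
rectangular portion | 7200.00 | 60.00 | 30.00 | 432000.00 | 216000.00
triangular portion | 2550.00 | 148.33 | 20.00 | 378250.00 | 51000.00
Σ | 9750.00 |  |  | 810250.00 | 267000.00
x_c = 810250.00 / 9750.00 = 83.10 in
y_c = 267000.00 / 9750.00 = 27.38 in

x_c = 83.10 in, y_c = 27.38 in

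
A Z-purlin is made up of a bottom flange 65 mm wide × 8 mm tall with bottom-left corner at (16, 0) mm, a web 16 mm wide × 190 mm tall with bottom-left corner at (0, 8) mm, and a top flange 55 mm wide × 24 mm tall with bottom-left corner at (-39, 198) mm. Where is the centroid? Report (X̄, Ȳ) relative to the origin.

X̄ = 7.04 mm, Ȳ = 121.39 mm

bottom flange: A = 65 × 8 = 520.00, centroid at (48.50, 4.00).
web: A = 16 × 190 = 3040.00, centroid at (8.00, 103.00).
top flange: A = 55 × 24 = 1320.00, centroid at (-11.50, 210.00).
ΣA = 4880.00 mm²
ΣAX̄ = (520.00)(48.50) + (3040.00)(8.00) + (1320.00)(-11.50) = 34360.00 mm³
ΣAȲ = (520.00)(4.00) + (3040.00)(103.00) + (1320.00)(210.00) = 592400.00 mm³
X̄ = 34360.00 / 4880.00 = 7.04 mm
Ȳ = 592400.00 / 4880.00 = 121.39 mm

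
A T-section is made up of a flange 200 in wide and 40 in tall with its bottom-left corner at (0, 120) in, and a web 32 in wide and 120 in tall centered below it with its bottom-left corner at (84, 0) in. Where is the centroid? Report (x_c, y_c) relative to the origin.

x_c = 100.00 in, y_c = 114.05 in

web: A = 32 × 120 = 3840.00, centroid at (100.00, 60.00).
flange: A = 200 × 40 = 8000.00, centroid at (100.00, 140.00).
ΣA = 11840.00 in², ΣAx_c = 1184000.00 in³, ΣAy_c = 1350400.00 in³.
x_c = 1184000.00/11840.00 = 100.00 in; y_c = 1350400.00/11840.00 = 114.05 in.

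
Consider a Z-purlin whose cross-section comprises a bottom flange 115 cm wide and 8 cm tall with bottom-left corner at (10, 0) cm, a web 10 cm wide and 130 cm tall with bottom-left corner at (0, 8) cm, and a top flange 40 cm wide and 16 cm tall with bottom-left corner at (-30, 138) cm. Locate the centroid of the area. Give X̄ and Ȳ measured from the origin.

X̄ = 21.75 cm, Ȳ = 67.14 cm

Part | A | x̄ᵢ | ȳᵢ | A·x̄ᵢ | A·ȳᵢ
bottom flange | 920.00 | 67.50 | 4.00 | 62100.00 | 3680.00
web | 1300.00 | 5.00 | 73.00 | 6500.00 | 94900.00
top flange | 640.00 | -10.00 | 146.00 | -6400.00 | 93440.00
Σ | 2860.00 |  |  | 62200.00 | 192020.00
X̄ = 62200.00 / 2860.00 = 21.75 cm
Ȳ = 192020.00 / 2860.00 = 67.14 cm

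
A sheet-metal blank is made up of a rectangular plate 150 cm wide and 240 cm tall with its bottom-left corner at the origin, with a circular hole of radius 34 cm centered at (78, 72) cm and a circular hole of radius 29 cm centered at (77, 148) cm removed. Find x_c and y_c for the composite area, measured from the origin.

x_c = 74.46 cm, y_c = 123.38 cm

plate: A = 150 × 240 = 36000.00, centroid at (75.00, 120.00).
hole 1: A = −π·34² = -3631.68, centroid at (78.00, 72.00).
hole 2: A = −π·29² = -2642.08, centroid at (77.00, 148.00).
ΣA = 29726.24 cm², ΣAx_c = 2213288.76 cm³, ΣAy_c = 3667491.21 cm³.
x_c = 2213288.76/29726.24 = 74.46 cm; y_c = 3667491.21/29726.24 = 123.38 cm.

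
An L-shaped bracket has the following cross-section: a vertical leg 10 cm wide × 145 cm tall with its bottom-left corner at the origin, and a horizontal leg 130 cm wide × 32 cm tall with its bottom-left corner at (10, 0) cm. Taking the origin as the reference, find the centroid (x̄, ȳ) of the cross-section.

vertical leg: A = 10 × 145 = 1450.00, centroid at (5.00, 72.50).
horizontal leg: A = 130 × 32 = 4160.00, centroid at (75.00, 16.00).
ΣA = 5610.00 cm²
ΣAx̄ = (1450.00)(5.00) + (4160.00)(75.00) = 319250.00 cm³
ΣAȳ = (1450.00)(72.50) + (4160.00)(16.00) = 171685.00 cm³
x̄ = 319250.00 / 5610.00 = 56.91 cm
ȳ = 171685.00 / 5610.00 = 30.60 cm

x̄ = 56.91 cm, ȳ = 30.60 cm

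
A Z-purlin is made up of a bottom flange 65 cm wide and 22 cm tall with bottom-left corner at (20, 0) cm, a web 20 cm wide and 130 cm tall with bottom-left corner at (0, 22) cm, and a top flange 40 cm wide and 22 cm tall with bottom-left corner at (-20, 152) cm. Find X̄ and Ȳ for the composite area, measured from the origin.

X̄ = 20.59 cm, Ȳ = 78.49 cm

bottom flange: A = 65 × 22 = 1430.00, centroid at (52.50, 11.00).
web: A = 20 × 130 = 2600.00, centroid at (10.00, 87.00).
top flange: A = 40 × 22 = 880.00, centroid at (0.00, 163.00).
ΣA = 4910.00 cm²
ΣAX̄ = (1430.00)(52.50) + (2600.00)(10.00) + (880.00)(0.00) = 101075.00 cm³
ΣAȲ = (1430.00)(11.00) + (2600.00)(87.00) + (880.00)(163.00) = 385370.00 cm³
X̄ = 101075.00 / 4910.00 = 20.59 cm
Ȳ = 385370.00 / 4910.00 = 78.49 cm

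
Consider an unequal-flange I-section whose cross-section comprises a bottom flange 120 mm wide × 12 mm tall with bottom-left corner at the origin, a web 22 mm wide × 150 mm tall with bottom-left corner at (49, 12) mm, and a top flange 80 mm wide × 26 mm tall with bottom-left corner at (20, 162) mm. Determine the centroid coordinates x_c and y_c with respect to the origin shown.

x_c = 60.00 mm, y_c = 96.74 mm

bottom flange: A = 120 × 12 = 1440.00, centroid at (60.00, 6.00).
web: A = 22 × 150 = 3300.00, centroid at (60.00, 87.00).
top flange: A = 80 × 26 = 2080.00, centroid at (60.00, 175.00).
ΣA = 6820.00 mm²
ΣAx_c = (1440.00)(60.00) + (3300.00)(60.00) + (2080.00)(60.00) = 409200.00 mm³
ΣAy_c = (1440.00)(6.00) + (3300.00)(87.00) + (2080.00)(175.00) = 659740.00 mm³
x_c = 409200.00 / 6820.00 = 60.00 mm
y_c = 659740.00 / 6820.00 = 96.74 mm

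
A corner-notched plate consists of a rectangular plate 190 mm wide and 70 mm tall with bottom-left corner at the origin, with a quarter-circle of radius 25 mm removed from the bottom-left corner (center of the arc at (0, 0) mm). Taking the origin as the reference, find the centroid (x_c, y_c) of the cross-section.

Part | A | x̄ᵢ | ȳᵢ | A·x̄ᵢ | A·ȳᵢ
plate | 13300.00 | 95.00 | 35.00 | 1263500.00 | 465500.00
removed quarter-circle | -490.87 | 10.61 | 10.61 | -5208.33 | -5208.33
Σ | 12809.13 |  |  | 1258291.67 | 460291.67
x_c = 1258291.67 / 12809.13 = 98.23 mm
y_c = 460291.67 / 12809.13 = 35.93 mm

x_c = 98.23 mm, y_c = 35.93 mm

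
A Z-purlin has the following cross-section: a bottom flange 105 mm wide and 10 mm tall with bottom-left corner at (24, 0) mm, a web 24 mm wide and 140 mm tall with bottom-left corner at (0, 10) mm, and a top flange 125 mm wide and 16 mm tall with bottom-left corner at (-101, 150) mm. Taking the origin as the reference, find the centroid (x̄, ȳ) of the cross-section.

x̄ = 6.81 mm, ȳ = 92.05 mm

Part | A | x̄ᵢ | ȳᵢ | A·x̄ᵢ | A·ȳᵢ
bottom flange | 1050.00 | 76.50 | 5.00 | 80325.00 | 5250.00
web | 3360.00 | 12.00 | 80.00 | 40320.00 | 268800.00
top flange | 2000.00 | -38.50 | 158.00 | -77000.00 | 316000.00
Σ | 6410.00 |  |  | 43645.00 | 590050.00
x̄ = 43645.00 / 6410.00 = 6.81 mm
ȳ = 590050.00 / 6410.00 = 92.05 mm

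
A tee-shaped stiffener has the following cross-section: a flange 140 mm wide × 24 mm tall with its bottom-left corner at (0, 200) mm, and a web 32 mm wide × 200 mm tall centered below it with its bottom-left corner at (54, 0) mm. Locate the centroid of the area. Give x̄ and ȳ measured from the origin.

web: A = 32 × 200 = 6400.00, centroid at (70.00, 100.00).
flange: A = 140 × 24 = 3360.00, centroid at (70.00, 212.00).
ΣA = 9760.00 mm²
ΣAx̄ = (6400.00)(70.00) + (3360.00)(70.00) = 683200.00 mm³
ΣAȳ = (6400.00)(100.00) + (3360.00)(212.00) = 1352320.00 mm³
x̄ = 683200.00 / 9760.00 = 70.00 mm
ȳ = 1352320.00 / 9760.00 = 138.56 mm

x̄ = 70.00 mm, ȳ = 138.56 mm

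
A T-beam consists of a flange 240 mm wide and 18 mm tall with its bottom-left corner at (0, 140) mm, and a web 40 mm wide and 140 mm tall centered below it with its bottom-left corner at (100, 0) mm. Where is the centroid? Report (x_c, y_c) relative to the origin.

x_c = 120.00 mm, y_c = 104.40 mm

web: A = 40 × 140 = 5600.00, centroid at (120.00, 70.00).
flange: A = 240 × 18 = 4320.00, centroid at (120.00, 149.00).
ΣA = 9920.00 mm², ΣAx_c = 1190400.00 mm³, ΣAy_c = 1035680.00 mm³.
x_c = 1190400.00/9920.00 = 120.00 mm; y_c = 1035680.00/9920.00 = 104.40 mm.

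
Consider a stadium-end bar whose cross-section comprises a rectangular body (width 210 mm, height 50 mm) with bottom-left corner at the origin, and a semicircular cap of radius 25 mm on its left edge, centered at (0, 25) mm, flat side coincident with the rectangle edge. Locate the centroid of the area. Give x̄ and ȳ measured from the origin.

x̄ = 95.11 mm, ȳ = 25.00 mm

rectangular body: A = 210 × 50 = 10500.00, centroid at (105.00, 25.00).
semicircular end: A = ½π·25² = 981.75, centroid at (-10.61, 25.00).
ΣA = 11481.75 mm²
ΣAx̄ = (10500.00)(105.00) + (981.75)(-10.61) = 1092083.33 mm³
ΣAȳ = (10500.00)(25.00) + (981.75)(25.00) = 287043.69 mm³
x̄ = 1092083.33 / 11481.75 = 95.11 mm
ȳ = 287043.69 / 11481.75 = 25.00 mm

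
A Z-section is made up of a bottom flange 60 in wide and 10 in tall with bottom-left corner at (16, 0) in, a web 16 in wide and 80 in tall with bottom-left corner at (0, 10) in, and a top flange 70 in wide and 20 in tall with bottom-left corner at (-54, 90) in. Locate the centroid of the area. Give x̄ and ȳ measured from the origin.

bottom flange: A = 60 × 10 = 600.00, centroid at (46.00, 5.00).
web: A = 16 × 80 = 1280.00, centroid at (8.00, 50.00).
top flange: A = 70 × 20 = 1400.00, centroid at (-19.00, 100.00).
ΣA = 3280.00 in²
ΣAx̄ = (600.00)(46.00) + (1280.00)(8.00) + (1400.00)(-19.00) = 11240.00 in³
ΣAȳ = (600.00)(5.00) + (1280.00)(50.00) + (1400.00)(100.00) = 207000.00 in³
x̄ = 11240.00 / 3280.00 = 3.43 in
ȳ = 207000.00 / 3280.00 = 63.11 in

x̄ = 3.43 in, ȳ = 63.11 in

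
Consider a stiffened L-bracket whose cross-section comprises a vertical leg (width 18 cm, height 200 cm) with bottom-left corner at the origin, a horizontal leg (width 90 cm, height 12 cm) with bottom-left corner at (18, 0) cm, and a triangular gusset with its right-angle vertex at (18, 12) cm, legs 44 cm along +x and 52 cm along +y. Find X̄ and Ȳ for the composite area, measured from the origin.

X̄ = 23.66 cm, Ȳ = 68.69 cm

vertical leg: A = 18 × 200 = 3600.00, centroid at (9.00, 100.00).
horizontal leg: A = 90 × 12 = 1080.00, centroid at (63.00, 6.00).
gusset: A = ½·44·52 = 1144.00, centroid at (32.67, 29.33).
ΣA = 5824.00 cm²
ΣAX̄ = (3600.00)(9.00) + (1080.00)(63.00) + (1144.00)(32.67) = 137810.67 cm³
ΣAȲ = (3600.00)(100.00) + (1080.00)(6.00) + (1144.00)(29.33) = 400037.33 cm³
X̄ = 137810.67 / 5824.00 = 23.66 cm
Ȳ = 400037.33 / 5824.00 = 68.69 cm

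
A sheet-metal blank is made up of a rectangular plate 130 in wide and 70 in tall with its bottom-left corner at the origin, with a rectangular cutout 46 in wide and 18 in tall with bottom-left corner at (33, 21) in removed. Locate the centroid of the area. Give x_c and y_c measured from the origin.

plate: A = 130 × 70 = 9100.00, centroid at (65.00, 35.00).
hole: A = −(46 × 18) = -828.00, centroid at (56.00, 30.00).
ΣA = 8272.00 in², ΣAx_c = 545132.00 in³, ΣAy_c = 293660.00 in³.
x_c = 545132.00/8272.00 = 65.90 in; y_c = 293660.00/8272.00 = 35.50 in.

x_c = 65.90 in, y_c = 35.50 in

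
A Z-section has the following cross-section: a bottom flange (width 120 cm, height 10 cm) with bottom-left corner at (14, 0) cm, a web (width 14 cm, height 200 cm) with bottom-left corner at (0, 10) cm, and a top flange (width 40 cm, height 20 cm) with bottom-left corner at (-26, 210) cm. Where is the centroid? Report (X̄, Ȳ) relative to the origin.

X̄ = 21.58 cm, Ȳ = 102.08 cm

bottom flange: A = 120 × 10 = 1200.00, centroid at (74.00, 5.00).
web: A = 14 × 200 = 2800.00, centroid at (7.00, 110.00).
top flange: A = 40 × 20 = 800.00, centroid at (-6.00, 220.00).
ΣA = 4800.00 cm²
ΣAX̄ = (1200.00)(74.00) + (2800.00)(7.00) + (800.00)(-6.00) = 103600.00 cm³
ΣAȲ = (1200.00)(5.00) + (2800.00)(110.00) + (800.00)(220.00) = 490000.00 cm³
X̄ = 103600.00 / 4800.00 = 21.58 cm
Ȳ = 490000.00 / 4800.00 = 102.08 cm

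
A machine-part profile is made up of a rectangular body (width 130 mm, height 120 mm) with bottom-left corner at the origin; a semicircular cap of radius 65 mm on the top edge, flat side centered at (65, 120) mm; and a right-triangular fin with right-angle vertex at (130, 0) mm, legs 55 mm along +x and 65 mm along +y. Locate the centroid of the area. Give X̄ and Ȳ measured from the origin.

X̄ = 71.20 mm, Ȳ = 81.34 mm

rectangular body: A = 130 × 120 = 15600.00, centroid at (65.00, 60.00).
semicircular top: A = ½π·65² = 6636.61, centroid at (65.00, 147.59).
triangular fin: A = ½·55·65 = 1787.50, centroid at (148.33, 21.67).
ΣA = 24024.11 mm², ΣAX̄ = 1710525.77 mm³, ΣAȲ = 1954206.24 mm³.
X̄ = 1710525.77/24024.11 = 71.20 mm; Ȳ = 1954206.24/24024.11 = 81.34 mm.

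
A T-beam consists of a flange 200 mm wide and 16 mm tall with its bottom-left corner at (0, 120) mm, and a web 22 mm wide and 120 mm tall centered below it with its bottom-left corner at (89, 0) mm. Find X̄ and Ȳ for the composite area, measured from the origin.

X̄ = 100.00 mm, Ȳ = 97.26 mm

web: A = 22 × 120 = 2640.00, centroid at (100.00, 60.00).
flange: A = 200 × 16 = 3200.00, centroid at (100.00, 128.00).
ΣA = 5840.00 mm², ΣAX̄ = 584000.00 mm³, ΣAȲ = 568000.00 mm³.
X̄ = 584000.00/5840.00 = 100.00 mm; Ȳ = 568000.00/5840.00 = 97.26 mm.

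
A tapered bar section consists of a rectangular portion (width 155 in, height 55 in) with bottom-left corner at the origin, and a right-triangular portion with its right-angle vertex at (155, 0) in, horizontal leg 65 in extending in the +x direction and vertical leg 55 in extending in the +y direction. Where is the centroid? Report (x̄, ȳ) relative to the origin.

x̄ = 94.69 in, ȳ = 25.91 in

rectangular portion: A = 155 × 55 = 8525.00, centroid at (77.50, 27.50).
triangular portion: A = ½·65·55 = 1787.50, centroid at (176.67, 18.33).
ΣA = 10312.50 in²
ΣAx̄ = (8525.00)(77.50) + (1787.50)(176.67) = 976479.17 in³
ΣAȳ = (8525.00)(27.50) + (1787.50)(18.33) = 267208.33 in³
x̄ = 976479.17 / 10312.50 = 94.69 in
ȳ = 267208.33 / 10312.50 = 25.91 in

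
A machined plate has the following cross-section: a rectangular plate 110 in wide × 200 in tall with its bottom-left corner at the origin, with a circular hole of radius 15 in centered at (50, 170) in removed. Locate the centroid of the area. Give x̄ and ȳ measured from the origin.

plate: A = 110 × 200 = 22000.00, centroid at (55.00, 100.00).
hole: A = −π·15² = -706.86, centroid at (50.00, 170.00).
ΣA = 21293.14 in²
ΣAx̄ = (22000.00)(55.00) + (-706.86)(50.00) = 1174657.08 in³
ΣAȳ = (22000.00)(100.00) + (-706.86)(170.00) = 2079834.08 in³
x̄ = 1174657.08 / 21293.14 = 55.17 in
ȳ = 2079834.08 / 21293.14 = 97.68 in

x̄ = 55.17 in, ȳ = 97.68 in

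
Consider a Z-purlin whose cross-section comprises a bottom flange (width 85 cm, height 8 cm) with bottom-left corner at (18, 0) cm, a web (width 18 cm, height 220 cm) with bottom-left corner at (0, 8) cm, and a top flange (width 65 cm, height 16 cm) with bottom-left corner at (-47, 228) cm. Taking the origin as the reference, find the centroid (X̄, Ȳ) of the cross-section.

Part | A | x̄ᵢ | ȳᵢ | A·x̄ᵢ | A·ȳᵢ
bottom flange | 680.00 | 60.50 | 4.00 | 41140.00 | 2720.00
web | 3960.00 | 9.00 | 118.00 | 35640.00 | 467280.00
top flange | 1040.00 | -14.50 | 236.00 | -15080.00 | 245440.00
Σ | 5680.00 |  |  | 61700.00 | 715440.00
X̄ = 61700.00 / 5680.00 = 10.86 cm
Ȳ = 715440.00 / 5680.00 = 125.96 cm

X̄ = 10.86 cm, Ȳ = 125.96 cm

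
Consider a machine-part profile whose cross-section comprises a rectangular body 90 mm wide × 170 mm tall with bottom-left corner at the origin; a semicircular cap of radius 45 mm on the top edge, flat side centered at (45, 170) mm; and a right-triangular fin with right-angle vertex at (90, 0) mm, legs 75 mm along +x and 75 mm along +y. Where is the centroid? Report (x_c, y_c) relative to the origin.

x_c = 54.25 mm, y_c = 92.63 mm

rectangular body: A = 90 × 170 = 15300.00, centroid at (45.00, 85.00).
semicircular top: A = ½π·45² = 3180.86, centroid at (45.00, 189.10).
triangular fin: A = ½·75·75 = 2812.50, centroid at (115.00, 25.00).
ΣA = 21293.36 mm²
ΣAx_c = (15300.00)(45.00) + (3180.86)(45.00) + (2812.50)(115.00) = 1155076.32 mm³
ΣAy_c = (15300.00)(85.00) + (3180.86)(189.10) + (2812.50)(25.00) = 1972309.14 mm³
x_c = 1155076.32 / 21293.36 = 54.25 mm
y_c = 1972309.14 / 21293.36 = 92.63 mm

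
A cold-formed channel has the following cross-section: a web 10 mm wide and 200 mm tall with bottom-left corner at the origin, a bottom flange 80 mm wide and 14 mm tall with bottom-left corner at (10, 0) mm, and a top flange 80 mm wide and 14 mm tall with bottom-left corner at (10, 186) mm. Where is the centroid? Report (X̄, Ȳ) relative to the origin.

web: A = 10 × 200 = 2000.00, centroid at (5.00, 100.00).
bottom flange: A = 80 × 14 = 1120.00, centroid at (50.00, 7.00).
top flange: A = 80 × 14 = 1120.00, centroid at (50.00, 193.00).
ΣA = 4240.00 mm², ΣAX̄ = 122000.00 mm³, ΣAȲ = 424000.00 mm³.
X̄ = 122000.00/4240.00 = 28.77 mm; Ȳ = 424000.00/4240.00 = 100.00 mm.

X̄ = 28.77 mm, Ȳ = 100.00 mm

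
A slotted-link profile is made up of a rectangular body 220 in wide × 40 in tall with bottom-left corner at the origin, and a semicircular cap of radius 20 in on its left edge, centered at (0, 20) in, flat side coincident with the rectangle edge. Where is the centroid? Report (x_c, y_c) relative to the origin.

x_c = 102.10 in, y_c = 20.00 in

rectangular body: A = 220 × 40 = 8800.00, centroid at (110.00, 20.00).
semicircular end: A = ½π·20² = 628.32, centroid at (-8.49, 20.00).
ΣA = 9428.32 in², ΣAx_c = 962666.67 in³, ΣAy_c = 188566.37 in³.
x_c = 962666.67/9428.32 = 102.10 in; y_c = 188566.37/9428.32 = 20.00 in.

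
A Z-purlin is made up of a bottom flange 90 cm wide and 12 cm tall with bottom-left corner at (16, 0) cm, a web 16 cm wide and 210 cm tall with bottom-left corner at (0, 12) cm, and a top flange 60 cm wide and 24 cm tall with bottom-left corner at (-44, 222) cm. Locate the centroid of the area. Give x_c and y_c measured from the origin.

Part | A | x̄ᵢ | ȳᵢ | A·x̄ᵢ | A·ȳᵢ
bottom flange | 1080.00 | 61.00 | 6.00 | 65880.00 | 6480.00
web | 3360.00 | 8.00 | 117.00 | 26880.00 | 393120.00
top flange | 1440.00 | -14.00 | 234.00 | -20160.00 | 336960.00
Σ | 5880.00 |  |  | 72600.00 | 736560.00
x_c = 72600.00 / 5880.00 = 12.35 cm
y_c = 736560.00 / 5880.00 = 125.27 cm

x_c = 12.35 cm, y_c = 125.27 cm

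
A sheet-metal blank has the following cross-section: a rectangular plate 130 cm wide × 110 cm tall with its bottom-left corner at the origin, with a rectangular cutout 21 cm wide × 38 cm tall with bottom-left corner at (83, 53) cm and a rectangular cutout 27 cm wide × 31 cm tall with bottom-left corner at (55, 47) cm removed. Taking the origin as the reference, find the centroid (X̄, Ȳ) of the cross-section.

Part | A | x̄ᵢ | ȳᵢ | A·x̄ᵢ | A·ȳᵢ
plate | 14300.00 | 65.00 | 55.00 | 929500.00 | 786500.00
hole 1 | -798.00 | 93.50 | 72.00 | -74613.00 | -57456.00
hole 2 | -837.00 | 68.50 | 62.50 | -57334.50 | -52312.50
Σ | 12665.00 |  |  | 797552.50 | 676731.50
X̄ = 797552.50 / 12665.00 = 62.97 cm
Ȳ = 676731.50 / 12665.00 = 53.43 cm

X̄ = 62.97 cm, Ȳ = 53.43 cm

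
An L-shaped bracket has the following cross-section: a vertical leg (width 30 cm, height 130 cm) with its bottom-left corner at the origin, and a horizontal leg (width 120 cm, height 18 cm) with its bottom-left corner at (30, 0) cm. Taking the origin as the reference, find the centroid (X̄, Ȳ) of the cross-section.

X̄ = 41.73 cm, Ȳ = 45.04 cm

Part | A | x̄ᵢ | ȳᵢ | A·x̄ᵢ | A·ȳᵢ
vertical leg | 3900.00 | 15.00 | 65.00 | 58500.00 | 253500.00
horizontal leg | 2160.00 | 90.00 | 9.00 | 194400.00 | 19440.00
Σ | 6060.00 |  |  | 252900.00 | 272940.00
X̄ = 252900.00 / 6060.00 = 41.73 cm
Ȳ = 272940.00 / 6060.00 = 45.04 cm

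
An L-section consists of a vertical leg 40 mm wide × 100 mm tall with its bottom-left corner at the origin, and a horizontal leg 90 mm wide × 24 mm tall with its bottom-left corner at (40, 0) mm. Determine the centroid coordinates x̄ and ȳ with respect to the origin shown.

Part | A | x̄ᵢ | ȳᵢ | A·x̄ᵢ | A·ȳᵢ
vertical leg | 4000.00 | 20.00 | 50.00 | 80000.00 | 200000.00
horizontal leg | 2160.00 | 85.00 | 12.00 | 183600.00 | 25920.00
Σ | 6160.00 |  |  | 263600.00 | 225920.00
x̄ = 263600.00 / 6160.00 = 42.79 mm
ȳ = 225920.00 / 6160.00 = 36.68 mm

x̄ = 42.79 mm, ȳ = 36.68 mm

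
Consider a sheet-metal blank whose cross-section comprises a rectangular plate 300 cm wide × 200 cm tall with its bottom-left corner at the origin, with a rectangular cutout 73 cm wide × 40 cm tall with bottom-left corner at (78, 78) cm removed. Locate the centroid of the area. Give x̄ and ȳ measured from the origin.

plate: A = 300 × 200 = 60000.00, centroid at (150.00, 100.00).
hole: A = −(73 × 40) = -2920.00, centroid at (114.50, 98.00).
ΣA = 57080.00 cm²
ΣAx̄ = (60000.00)(150.00) + (-2920.00)(114.50) = 8665660.00 cm³
ΣAȳ = (60000.00)(100.00) + (-2920.00)(98.00) = 5713840.00 cm³
x̄ = 8665660.00 / 57080.00 = 151.82 cm
ȳ = 5713840.00 / 57080.00 = 100.10 cm

x̄ = 151.82 cm, ȳ = 100.10 cm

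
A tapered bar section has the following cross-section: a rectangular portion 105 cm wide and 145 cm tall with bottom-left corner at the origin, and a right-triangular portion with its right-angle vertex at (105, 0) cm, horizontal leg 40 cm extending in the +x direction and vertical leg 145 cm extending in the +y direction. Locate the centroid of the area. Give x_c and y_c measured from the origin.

rectangular portion: A = 105 × 145 = 15225.00, centroid at (52.50, 72.50).
triangular portion: A = ½·40·145 = 2900.00, centroid at (118.33, 48.33).
ΣA = 18125.00 cm², ΣAx_c = 1142479.17 cm³, ΣAy_c = 1243979.17 cm³.
x_c = 1142479.17/18125.00 = 63.03 cm; y_c = 1243979.17/18125.00 = 68.63 cm.

x_c = 63.03 cm, y_c = 68.63 cm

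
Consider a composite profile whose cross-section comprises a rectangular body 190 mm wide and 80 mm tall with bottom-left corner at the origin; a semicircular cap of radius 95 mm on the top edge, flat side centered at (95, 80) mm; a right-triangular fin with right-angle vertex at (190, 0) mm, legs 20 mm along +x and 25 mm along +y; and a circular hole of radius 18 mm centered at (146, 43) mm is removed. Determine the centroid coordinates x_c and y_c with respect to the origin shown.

x_c = 94.07 mm, y_c = 79.42 mm

rectangular body: A = 190 × 80 = 15200.00, centroid at (95.00, 40.00).
semicircular top: A = ½π·95² = 14176.44, centroid at (95.00, 120.32).
triangular fin: A = ½·20·25 = 250.00, centroid at (196.67, 8.33).
hole: A = −π·18² = -1017.88, centroid at (146.00, 43.00).
ΣA = 28608.56 mm²
ΣAx_c = (15200.00)(95.00) + (14176.44)(95.00) + (250.00)(196.67) + (-1017.88)(146.00) = 2691318.27 mm³
ΣAy_c = (15200.00)(40.00) + (14176.44)(120.32) + (250.00)(8.33) + (-1017.88)(43.00) = 2272012.95 mm³
x_c = 2691318.27 / 28608.56 = 94.07 mm
y_c = 2272012.95 / 28608.56 = 79.42 mm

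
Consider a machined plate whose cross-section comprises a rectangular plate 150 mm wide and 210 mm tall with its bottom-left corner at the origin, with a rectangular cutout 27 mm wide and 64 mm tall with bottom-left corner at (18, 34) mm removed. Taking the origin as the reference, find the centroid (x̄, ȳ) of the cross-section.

plate: A = 150 × 210 = 31500.00, centroid at (75.00, 105.00).
hole: A = −(27 × 64) = -1728.00, centroid at (31.50, 66.00).
ΣA = 29772.00 mm², ΣAx̄ = 2308068.00 mm³, ΣAȳ = 3193452.00 mm³.
x̄ = 2308068.00/29772.00 = 77.52 mm; ȳ = 3193452.00/29772.00 = 107.26 mm.

x̄ = 77.52 mm, ȳ = 107.26 mm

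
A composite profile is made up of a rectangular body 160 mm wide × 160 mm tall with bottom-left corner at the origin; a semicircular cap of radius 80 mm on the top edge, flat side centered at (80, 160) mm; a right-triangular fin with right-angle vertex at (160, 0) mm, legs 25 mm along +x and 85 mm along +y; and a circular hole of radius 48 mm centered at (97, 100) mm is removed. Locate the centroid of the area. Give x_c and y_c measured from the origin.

x_c = 79.01 mm, y_c = 112.09 mm

rectangular body: A = 160 × 160 = 25600.00, centroid at (80.00, 80.00).
semicircular top: A = ½π·80² = 10053.10, centroid at (80.00, 193.95).
triangular fin: A = ½·25·85 = 1062.50, centroid at (168.33, 28.33).
hole: A = −π·48² = -7238.23, centroid at (97.00, 100.00).
ΣA = 29477.37 mm², ΣAx_c = 2328993.63 mm³, ΣAy_c = 3304109.99 mm³.
x_c = 2328993.63/29477.37 = 79.01 mm; y_c = 3304109.99/29477.37 = 112.09 mm.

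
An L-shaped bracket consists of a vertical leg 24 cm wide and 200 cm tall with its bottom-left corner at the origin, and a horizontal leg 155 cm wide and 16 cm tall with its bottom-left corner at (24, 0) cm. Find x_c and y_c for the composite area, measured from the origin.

x_c = 42.49 cm, y_c = 68.66 cm

vertical leg: A = 24 × 200 = 4800.00, centroid at (12.00, 100.00).
horizontal leg: A = 155 × 16 = 2480.00, centroid at (101.50, 8.00).
ΣA = 7280.00 cm², ΣAx_c = 309320.00 cm³, ΣAy_c = 499840.00 cm³.
x_c = 309320.00/7280.00 = 42.49 cm; y_c = 499840.00/7280.00 = 68.66 cm.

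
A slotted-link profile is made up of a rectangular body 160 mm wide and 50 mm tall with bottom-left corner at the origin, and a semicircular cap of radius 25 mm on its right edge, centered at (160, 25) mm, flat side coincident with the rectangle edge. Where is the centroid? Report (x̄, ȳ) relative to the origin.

rectangular body: A = 160 × 50 = 8000.00, centroid at (80.00, 25.00).
semicircular end: A = ½π·25² = 981.75, centroid at (170.61, 25.00).
ΣA = 8981.75 mm², ΣAx̄ = 807496.30 mm³, ΣAȳ = 224543.69 mm³.
x̄ = 807496.30/8981.75 = 89.90 mm; ȳ = 224543.69/8981.75 = 25.00 mm.

x̄ = 89.90 mm, ȳ = 25.00 mm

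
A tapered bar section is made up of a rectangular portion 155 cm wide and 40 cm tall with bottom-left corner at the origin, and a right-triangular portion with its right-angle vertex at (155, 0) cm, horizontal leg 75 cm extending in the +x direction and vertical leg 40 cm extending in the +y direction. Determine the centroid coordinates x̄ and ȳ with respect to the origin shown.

x̄ = 97.47 cm, ȳ = 18.70 cm

rectangular portion: A = 155 × 40 = 6200.00, centroid at (77.50, 20.00).
triangular portion: A = ½·75·40 = 1500.00, centroid at (180.00, 13.33).
ΣA = 7700.00 cm²
ΣAx̄ = (6200.00)(77.50) + (1500.00)(180.00) = 750500.00 cm³
ΣAȳ = (6200.00)(20.00) + (1500.00)(13.33) = 144000.00 cm³
x̄ = 750500.00 / 7700.00 = 97.47 cm
ȳ = 144000.00 / 7700.00 = 18.70 cm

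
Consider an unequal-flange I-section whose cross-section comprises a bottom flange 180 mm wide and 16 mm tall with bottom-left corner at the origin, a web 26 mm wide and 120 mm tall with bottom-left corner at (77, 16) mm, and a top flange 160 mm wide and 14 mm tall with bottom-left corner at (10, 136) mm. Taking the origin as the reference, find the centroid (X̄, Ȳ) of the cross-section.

X̄ = 90.00 mm, Ȳ = 70.45 mm

bottom flange: A = 180 × 16 = 2880.00, centroid at (90.00, 8.00).
web: A = 26 × 120 = 3120.00, centroid at (90.00, 76.00).
top flange: A = 160 × 14 = 2240.00, centroid at (90.00, 143.00).
ΣA = 8240.00 mm², ΣAX̄ = 741600.00 mm³, ΣAȲ = 580480.00 mm³.
X̄ = 741600.00/8240.00 = 90.00 mm; Ȳ = 580480.00/8240.00 = 70.45 mm.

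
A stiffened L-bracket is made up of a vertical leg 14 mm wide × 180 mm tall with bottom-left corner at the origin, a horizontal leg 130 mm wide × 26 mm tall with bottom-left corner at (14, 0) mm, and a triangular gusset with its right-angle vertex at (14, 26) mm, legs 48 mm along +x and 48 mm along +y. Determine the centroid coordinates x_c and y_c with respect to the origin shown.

vertical leg: A = 14 × 180 = 2520.00, centroid at (7.00, 90.00).
horizontal leg: A = 130 × 26 = 3380.00, centroid at (79.00, 13.00).
gusset: A = ½·48·48 = 1152.00, centroid at (30.00, 42.00).
ΣA = 7052.00 mm²
ΣAx_c = (2520.00)(7.00) + (3380.00)(79.00) + (1152.00)(30.00) = 319220.00 mm³
ΣAy_c = (2520.00)(90.00) + (3380.00)(13.00) + (1152.00)(42.00) = 319124.00 mm³
x_c = 319220.00 / 7052.00 = 45.27 mm
y_c = 319124.00 / 7052.00 = 45.25 mm

x_c = 45.27 mm, y_c = 45.25 mm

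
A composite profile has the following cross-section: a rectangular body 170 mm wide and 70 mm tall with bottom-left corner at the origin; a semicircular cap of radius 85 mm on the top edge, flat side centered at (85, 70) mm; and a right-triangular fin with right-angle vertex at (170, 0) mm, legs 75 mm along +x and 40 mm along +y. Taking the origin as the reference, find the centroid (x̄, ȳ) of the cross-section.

rectangular body: A = 170 × 70 = 11900.00, centroid at (85.00, 35.00).
semicircular top: A = ½π·85² = 11349.00, centroid at (85.00, 106.08).
triangular fin: A = ½·75·40 = 1500.00, centroid at (195.00, 13.33).
ΣA = 24749.00 mm²
ΣAx̄ = (11900.00)(85.00) + (11349.00)(85.00) + (1500.00)(195.00) = 2268665.29 mm³
ΣAȳ = (11900.00)(35.00) + (11349.00)(106.08) + (1500.00)(13.33) = 1640346.91 mm³
x̄ = 2268665.29 / 24749.00 = 91.67 mm
ȳ = 1640346.91 / 24749.00 = 66.28 mm

x̄ = 91.67 mm, ȳ = 66.28 mm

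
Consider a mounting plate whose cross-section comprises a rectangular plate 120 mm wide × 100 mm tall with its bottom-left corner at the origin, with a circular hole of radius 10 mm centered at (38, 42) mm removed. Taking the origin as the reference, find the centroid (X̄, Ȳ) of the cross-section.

X̄ = 60.59 mm, Ȳ = 50.22 mm

plate: A = 120 × 100 = 12000.00, centroid at (60.00, 50.00).
hole: A = −π·10² = -314.16, centroid at (38.00, 42.00).
ΣA = 11685.84 mm², ΣAX̄ = 708061.95 mm³, ΣAȲ = 586805.31 mm³.
X̄ = 708061.95/11685.84 = 60.59 mm; Ȳ = 586805.31/11685.84 = 50.22 mm.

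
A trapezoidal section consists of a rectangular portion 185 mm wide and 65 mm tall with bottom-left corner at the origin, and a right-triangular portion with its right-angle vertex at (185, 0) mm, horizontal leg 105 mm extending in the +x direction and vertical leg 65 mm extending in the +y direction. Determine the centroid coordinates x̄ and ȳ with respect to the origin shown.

x̄ = 120.68 mm, ȳ = 30.11 mm

Part | A | x̄ᵢ | ȳᵢ | A·x̄ᵢ | A·ȳᵢ
rectangular portion | 12025.00 | 92.50 | 32.50 | 1112312.50 | 390812.50
triangular portion | 3412.50 | 220.00 | 21.67 | 750750.00 | 73937.50
Σ | 15437.50 |  |  | 1863062.50 | 464750.00
x̄ = 1863062.50 / 15437.50 = 120.68 mm
ȳ = 464750.00 / 15437.50 = 30.11 mm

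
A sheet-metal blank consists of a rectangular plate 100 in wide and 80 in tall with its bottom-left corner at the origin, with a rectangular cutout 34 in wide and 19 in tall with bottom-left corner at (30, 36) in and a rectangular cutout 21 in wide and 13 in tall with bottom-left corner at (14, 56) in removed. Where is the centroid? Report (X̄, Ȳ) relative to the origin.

Part | A | x̄ᵢ | ȳᵢ | A·x̄ᵢ | A·ȳᵢ
plate | 8000.00 | 50.00 | 40.00 | 400000.00 | 320000.00
hole 1 | -646.00 | 47.00 | 45.50 | -30362.00 | -29393.00
hole 2 | -273.00 | 24.50 | 62.50 | -6688.50 | -17062.50
Σ | 7081.00 |  |  | 362949.50 | 273544.50
X̄ = 362949.50 / 7081.00 = 51.26 in
Ȳ = 273544.50 / 7081.00 = 38.63 in

X̄ = 51.26 in, Ȳ = 38.63 in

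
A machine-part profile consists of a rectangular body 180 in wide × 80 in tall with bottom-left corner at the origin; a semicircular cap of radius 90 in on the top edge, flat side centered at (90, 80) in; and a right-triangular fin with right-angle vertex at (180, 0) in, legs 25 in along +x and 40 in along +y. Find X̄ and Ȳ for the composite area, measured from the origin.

Part | A | x̄ᵢ | ȳᵢ | A·x̄ᵢ | A·ȳᵢ
rectangular body | 14400.00 | 90.00 | 40.00 | 1296000.00 | 576000.00
semicircular top | 12723.45 | 90.00 | 118.20 | 1145110.52 | 1503876.02
triangular fin | 500.00 | 188.33 | 13.33 | 94166.67 | 6666.67
Σ | 27623.45 |  |  | 2535277.19 | 2086542.69
X̄ = 2535277.19 / 27623.45 = 91.78 in
Ȳ = 2086542.69 / 27623.45 = 75.54 in

X̄ = 91.78 in, Ȳ = 75.54 in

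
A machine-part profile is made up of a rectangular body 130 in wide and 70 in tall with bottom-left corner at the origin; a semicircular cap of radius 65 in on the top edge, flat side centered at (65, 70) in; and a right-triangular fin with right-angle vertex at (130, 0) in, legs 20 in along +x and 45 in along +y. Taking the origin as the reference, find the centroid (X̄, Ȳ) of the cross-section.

rectangular body: A = 130 × 70 = 9100.00, centroid at (65.00, 35.00).
semicircular top: A = ½π·65² = 6636.61, centroid at (65.00, 97.59).
triangular fin: A = ½·20·45 = 450.00, centroid at (136.67, 15.00).
ΣA = 16186.61 in², ΣAX̄ = 1084379.94 in³, ΣAȲ = 972896.35 in³.
X̄ = 1084379.94/16186.61 = 66.99 in; Ȳ = 972896.35/16186.61 = 60.10 in.

X̄ = 66.99 in, Ȳ = 60.10 in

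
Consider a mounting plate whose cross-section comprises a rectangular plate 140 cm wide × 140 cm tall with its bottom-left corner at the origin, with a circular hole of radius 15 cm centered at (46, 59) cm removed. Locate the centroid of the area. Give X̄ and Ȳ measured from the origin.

Part | A | x̄ᵢ | ȳᵢ | A·x̄ᵢ | A·ȳᵢ
plate | 19600.00 | 70.00 | 70.00 | 1372000.00 | 1372000.00
hole | -706.86 | 46.00 | 59.00 | -32515.48 | -41704.64
Σ | 18893.14 |  |  | 1339484.52 | 1330295.36
X̄ = 1339484.52 / 18893.14 = 70.90 cm
Ȳ = 1330295.36 / 18893.14 = 70.41 cm

X̄ = 70.90 cm, Ȳ = 70.41 cm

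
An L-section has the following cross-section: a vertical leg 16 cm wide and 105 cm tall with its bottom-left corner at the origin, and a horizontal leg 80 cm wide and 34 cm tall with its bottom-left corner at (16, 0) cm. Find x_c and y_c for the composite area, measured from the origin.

x_c = 37.67 cm, y_c = 30.55 cm

vertical leg: A = 16 × 105 = 1680.00, centroid at (8.00, 52.50).
horizontal leg: A = 80 × 34 = 2720.00, centroid at (56.00, 17.00).
ΣA = 4400.00 cm², ΣAx_c = 165760.00 cm³, ΣAy_c = 134440.00 cm³.
x_c = 165760.00/4400.00 = 37.67 cm; y_c = 134440.00/4400.00 = 30.55 cm.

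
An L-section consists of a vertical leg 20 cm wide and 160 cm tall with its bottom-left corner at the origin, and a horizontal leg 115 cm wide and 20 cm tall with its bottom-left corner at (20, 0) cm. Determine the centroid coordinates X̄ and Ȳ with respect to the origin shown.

X̄ = 38.23 cm, Ȳ = 50.73 cm

vertical leg: A = 20 × 160 = 3200.00, centroid at (10.00, 80.00).
horizontal leg: A = 115 × 20 = 2300.00, centroid at (77.50, 10.00).
ΣA = 5500.00 cm²
ΣAX̄ = (3200.00)(10.00) + (2300.00)(77.50) = 210250.00 cm³
ΣAȲ = (3200.00)(80.00) + (2300.00)(10.00) = 279000.00 cm³
X̄ = 210250.00 / 5500.00 = 38.23 cm
Ȳ = 279000.00 / 5500.00 = 50.73 cm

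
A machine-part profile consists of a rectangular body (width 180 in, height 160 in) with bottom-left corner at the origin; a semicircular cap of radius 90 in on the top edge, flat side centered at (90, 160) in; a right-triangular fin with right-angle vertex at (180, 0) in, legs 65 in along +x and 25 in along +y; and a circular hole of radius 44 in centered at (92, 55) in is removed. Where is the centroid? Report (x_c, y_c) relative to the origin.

x_c = 92.17 in, y_c = 124.07 in

rectangular body: A = 180 × 160 = 28800.00, centroid at (90.00, 80.00).
semicircular top: A = ½π·90² = 12723.45, centroid at (90.00, 198.20).
triangular fin: A = ½·65·25 = 812.50, centroid at (201.67, 8.33).
hole: A = −π·44² = -6082.12, centroid at (92.00, 55.00).
ΣA = 36253.83 in², ΣAx_c = 3341409.34 in³, ΣAy_c = 4498006.09 in³.
x_c = 3341409.34/36253.83 = 92.17 in; y_c = 4498006.09/36253.83 = 124.07 in.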